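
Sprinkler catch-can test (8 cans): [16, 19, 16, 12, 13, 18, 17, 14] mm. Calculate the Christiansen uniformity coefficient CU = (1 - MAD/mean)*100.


mean = 15.625000 mm
MAD = 1.968750 mm
CU = (1 - 1.968750/15.625000)*100

87.4000 %


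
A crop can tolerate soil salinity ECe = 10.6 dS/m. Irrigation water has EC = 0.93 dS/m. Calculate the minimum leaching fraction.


LR = ECiw / (5*ECe - ECiw)
LR = 0.93 / (5*10.6 - 0.93)
LR = 0.93 / 52.0700

0.0179


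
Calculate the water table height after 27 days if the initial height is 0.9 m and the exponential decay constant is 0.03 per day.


m = m0 * exp(-k*t)
m = 0.9 * exp(-0.03 * 27)
m = 0.9 * exp(-0.8100)

0.4004 m


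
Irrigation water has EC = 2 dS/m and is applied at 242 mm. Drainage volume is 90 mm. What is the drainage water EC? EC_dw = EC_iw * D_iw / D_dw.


EC_dw = EC_iw * D_iw / D_dw
EC_dw = 2 * 242 / 90
EC_dw = 484 / 90

5.3778 dS/m


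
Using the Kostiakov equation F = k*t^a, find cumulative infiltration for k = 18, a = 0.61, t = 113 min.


F = k * t^a = 18 * 113^0.61
F = 18 * 17.880426

321.8477 mm


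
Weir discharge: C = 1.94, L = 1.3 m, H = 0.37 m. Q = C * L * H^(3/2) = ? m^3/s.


Q = C * L * H^(3/2) = 1.94 * 1.3 * 0.37^1.5 = 1.94 * 1.3 * 0.225062

0.5676 m^3/s


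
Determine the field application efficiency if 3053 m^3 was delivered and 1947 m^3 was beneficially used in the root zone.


Ea = V_root / V_field * 100 = 1947 / 3053 * 100 = 63.7733%

63.7733 %


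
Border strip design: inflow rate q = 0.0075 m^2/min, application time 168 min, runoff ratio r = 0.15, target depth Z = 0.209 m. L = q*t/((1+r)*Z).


L = q*t/((1+r)*Z)
L = 0.0075*168/((1+0.15)*0.209)
L = 1.26/0.24035

5.2424 m


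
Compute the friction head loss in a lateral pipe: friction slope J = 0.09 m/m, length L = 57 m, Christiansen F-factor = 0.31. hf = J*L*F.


hf = J * L * F = 0.09 * 57 * 0.31 = 1.5903 m

1.5903 m


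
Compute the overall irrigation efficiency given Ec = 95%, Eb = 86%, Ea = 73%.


Ec = 0.95, Eb = 0.86, Ea = 0.73
E = 0.95 * 0.86 * 0.73 * 100 = 59.6410%

59.6410 %


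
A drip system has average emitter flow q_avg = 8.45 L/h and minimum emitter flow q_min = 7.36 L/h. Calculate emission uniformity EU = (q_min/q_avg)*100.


EU = (q_min/q_avg)*100 = (7.36/8.45)*100 = 87.1006%

87.1006 %


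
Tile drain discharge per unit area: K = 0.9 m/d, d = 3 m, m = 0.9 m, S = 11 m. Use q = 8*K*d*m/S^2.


q = 8*K*d*m/S^2
q = 8*0.9*3*0.9/11^2
q = 19.4400 / 121

0.1607 m/d


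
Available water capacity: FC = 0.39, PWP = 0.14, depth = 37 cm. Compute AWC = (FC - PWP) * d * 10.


AWC = (FC - PWP) * d * 10
AWC = (0.39 - 0.14) * 37 * 10
AWC = 0.2500 * 37 * 10

92.5000 mm


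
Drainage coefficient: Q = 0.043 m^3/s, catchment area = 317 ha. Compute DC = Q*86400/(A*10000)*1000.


DC = Q * 86400 / (A * 10000) * 1000
DC = 0.043 * 86400 / (317 * 10000) * 1000
DC = 3715200.0000 / 3170000

1.1720 mm/day


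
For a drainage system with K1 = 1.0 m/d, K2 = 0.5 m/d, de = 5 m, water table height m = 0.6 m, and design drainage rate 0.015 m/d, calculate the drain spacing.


S^2 = 8*K2*de*m/q + 4*K1*m^2/q
S^2 = 8*0.5*5*0.6/0.015 + 4*1.0*0.6^2/0.015
S = sqrt(896.0000)

29.9333 m


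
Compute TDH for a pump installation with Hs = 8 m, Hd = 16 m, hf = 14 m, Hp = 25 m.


TDH = Hs + Hd + hf + Hp = 8 + 16 + 14 + 25 = 63

63 m


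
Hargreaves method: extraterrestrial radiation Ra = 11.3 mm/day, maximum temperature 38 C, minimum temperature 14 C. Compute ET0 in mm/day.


Tmean = (Tmax + Tmin)/2 = (38 + 14)/2 = 26.0
ET0 = 0.0023 * 11.3 * (26.0 + 17.8) * sqrt(38 - 14)
ET0 = 0.0023 * 11.3 * 43.8 * 4.898979

5.5768 mm/day


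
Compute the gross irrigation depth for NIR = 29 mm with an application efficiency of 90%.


Ea = 90% = 0.9
GID = NIR / Ea = 29 / 0.9 = 32.2222 mm

32.2222 mm


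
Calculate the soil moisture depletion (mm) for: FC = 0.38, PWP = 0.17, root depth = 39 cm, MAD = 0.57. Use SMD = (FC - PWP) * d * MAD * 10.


SMD = (FC - PWP) * d * MAD * 10
SMD = (0.38 - 0.17) * 39 * 0.57 * 10
SMD = 0.2100 * 39 * 0.57 * 10

46.6830 mm


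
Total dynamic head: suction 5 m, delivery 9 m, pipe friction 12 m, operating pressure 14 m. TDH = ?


TDH = Hs + Hd + hf + Hp = 5 + 9 + 12 + 14 = 40

40 m


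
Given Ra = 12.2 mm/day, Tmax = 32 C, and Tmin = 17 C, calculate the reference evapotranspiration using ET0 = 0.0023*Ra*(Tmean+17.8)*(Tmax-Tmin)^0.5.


Tmean = (Tmax + Tmin)/2 = (32 + 17)/2 = 24.5
ET0 = 0.0023 * 12.2 * (24.5 + 17.8) * sqrt(32 - 17)
ET0 = 0.0023 * 12.2 * 42.3 * 3.872983

4.5970 mm/day


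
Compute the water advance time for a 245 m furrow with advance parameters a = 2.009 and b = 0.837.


t = (L/a)^(1/b)
t = (245/2.009)^(1/0.837)
t = 121.951220^(1/0.837)

310.7825 min


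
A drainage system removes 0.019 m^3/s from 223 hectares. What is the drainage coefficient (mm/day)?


DC = Q * 86400 / (A * 10000) * 1000
DC = 0.019 * 86400 / (223 * 10000) * 1000
DC = 1641600.0000 / 2230000

0.7361 mm/day


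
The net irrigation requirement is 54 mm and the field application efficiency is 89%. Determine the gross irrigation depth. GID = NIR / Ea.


Ea = 89% = 0.89
GID = NIR / Ea = 54 / 0.89 = 60.6742 mm

60.6742 mm


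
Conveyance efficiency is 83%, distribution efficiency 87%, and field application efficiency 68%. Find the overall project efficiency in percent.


Ec = 0.83, Eb = 0.87, Ea = 0.68
E = 0.83 * 0.87 * 0.68 * 100 = 49.1028%

49.1028 %


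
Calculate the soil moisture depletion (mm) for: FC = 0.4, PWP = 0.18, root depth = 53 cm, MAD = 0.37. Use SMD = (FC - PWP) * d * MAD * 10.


SMD = (FC - PWP) * d * MAD * 10
SMD = (0.4 - 0.18) * 53 * 0.37 * 10
SMD = 0.2200 * 53 * 0.37 * 10

43.1420 mm


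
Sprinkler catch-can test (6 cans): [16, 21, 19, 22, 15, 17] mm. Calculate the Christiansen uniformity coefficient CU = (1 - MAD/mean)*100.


mean = 18.333333 mm
MAD = 2.333333 mm
CU = (1 - 2.333333/18.333333)*100

87.2727 %


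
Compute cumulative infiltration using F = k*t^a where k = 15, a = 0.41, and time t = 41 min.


F = k * t^a = 15 * 41^0.41
F = 15 * 4.583966

68.7595 mm


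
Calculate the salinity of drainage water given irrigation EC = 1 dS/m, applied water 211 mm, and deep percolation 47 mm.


EC_dw = EC_iw * D_iw / D_dw
EC_dw = 1 * 211 / 47
EC_dw = 211 / 47

4.4894 dS/m


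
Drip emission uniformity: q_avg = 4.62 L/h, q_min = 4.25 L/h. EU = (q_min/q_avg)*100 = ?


EU = (q_min/q_avg)*100 = (4.25/4.62)*100 = 91.9913%

91.9913 %


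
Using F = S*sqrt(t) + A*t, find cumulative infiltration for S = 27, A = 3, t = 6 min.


F = S*sqrt(t) + A*t
F = 27*sqrt(6) + 3*6
F = 27*2.449490 + 18

84.1362 mm


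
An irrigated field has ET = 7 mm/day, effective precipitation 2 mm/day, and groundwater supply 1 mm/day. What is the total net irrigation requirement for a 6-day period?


Daily deficit = ET - Pe - GW = 7 - 2 - 1 = 4 mm/day
NIR = 4 * 6 = 24 mm

24.0000 mm


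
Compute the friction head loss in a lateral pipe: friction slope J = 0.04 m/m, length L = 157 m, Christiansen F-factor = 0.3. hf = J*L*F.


hf = J * L * F = 0.04 * 157 * 0.3 = 1.8840 m

1.8840 m


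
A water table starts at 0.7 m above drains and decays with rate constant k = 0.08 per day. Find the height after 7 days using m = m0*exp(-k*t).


m = m0 * exp(-k*t)
m = 0.7 * exp(-0.08 * 7)
m = 0.7 * exp(-0.5600)

0.3998 m


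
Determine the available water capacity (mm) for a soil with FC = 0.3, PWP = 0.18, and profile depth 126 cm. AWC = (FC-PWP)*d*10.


AWC = (FC - PWP) * d * 10
AWC = (0.3 - 0.18) * 126 * 10
AWC = 0.1200 * 126 * 10

151.2000 mm


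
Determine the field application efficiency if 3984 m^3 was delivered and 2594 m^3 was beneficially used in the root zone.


Ea = V_root / V_field * 100 = 2594 / 3984 * 100 = 65.1104%

65.1104 %


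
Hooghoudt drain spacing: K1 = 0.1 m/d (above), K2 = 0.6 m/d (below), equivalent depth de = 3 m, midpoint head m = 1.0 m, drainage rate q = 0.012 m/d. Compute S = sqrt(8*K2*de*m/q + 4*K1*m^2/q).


S^2 = 8*K2*de*m/q + 4*K1*m^2/q
S^2 = 8*0.6*3*1.0/0.012 + 4*0.1*1.0^2/0.012
S = sqrt(1233.3333)

35.1188 m


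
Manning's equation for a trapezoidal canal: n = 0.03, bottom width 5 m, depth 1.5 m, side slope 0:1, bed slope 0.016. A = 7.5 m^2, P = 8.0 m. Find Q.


R = A/P = 7.5/8.0 = 0.937500
Q = (1/0.03) * 7.5 * 0.937500^(2/3) * 0.016^0.5

30.2910 m^3/s


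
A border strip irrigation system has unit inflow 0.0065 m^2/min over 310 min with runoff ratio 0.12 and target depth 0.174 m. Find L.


L = q*t/((1+r)*Z)
L = 0.0065*310/((1+0.12)*0.174)
L = 2.015/0.19488

10.3397 m


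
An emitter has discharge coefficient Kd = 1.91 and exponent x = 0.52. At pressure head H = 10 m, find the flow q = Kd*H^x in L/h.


q = Kd * H^x = 1.91 * 10^0.52 = 1.91 * 3.311311

6.3246 L/h


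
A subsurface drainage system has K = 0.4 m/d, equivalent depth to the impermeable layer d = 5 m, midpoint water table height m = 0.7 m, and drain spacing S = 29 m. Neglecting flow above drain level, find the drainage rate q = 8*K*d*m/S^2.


q = 8*K*d*m/S^2
q = 8*0.4*5*0.7/29^2
q = 11.2000 / 841

0.0133 m/d


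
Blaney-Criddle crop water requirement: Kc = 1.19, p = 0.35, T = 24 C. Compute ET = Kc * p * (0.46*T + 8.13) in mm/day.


ET = Kc * p * (0.46*T + 8.13)
ET = 1.19 * 0.35 * (0.46*24 + 8.13)
ET = 1.19 * 0.35 * 19.1700

7.9843 mm/day


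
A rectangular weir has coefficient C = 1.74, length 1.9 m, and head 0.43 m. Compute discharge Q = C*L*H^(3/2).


Q = C * L * H^(3/2) = 1.74 * 1.9 * 0.43^1.5 = 1.74 * 1.9 * 0.281970

0.9322 m^3/s


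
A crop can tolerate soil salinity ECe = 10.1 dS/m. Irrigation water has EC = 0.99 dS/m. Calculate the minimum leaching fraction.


LR = ECiw / (5*ECe - ECiw)
LR = 0.99 / (5*10.1 - 0.99)
LR = 0.99 / 49.5100

0.0200


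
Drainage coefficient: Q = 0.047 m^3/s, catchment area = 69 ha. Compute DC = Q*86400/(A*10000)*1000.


DC = Q * 86400 / (A * 10000) * 1000
DC = 0.047 * 86400 / (69 * 10000) * 1000
DC = 4060800.0000 / 690000

5.8852 mm/day


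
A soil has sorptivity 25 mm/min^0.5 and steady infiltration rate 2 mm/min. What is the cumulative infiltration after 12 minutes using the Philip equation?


F = S*sqrt(t) + A*t
F = 25*sqrt(12) + 2*12
F = 25*3.464102 + 24

110.6025 mm


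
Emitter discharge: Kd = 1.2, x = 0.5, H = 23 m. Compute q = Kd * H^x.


q = Kd * H^x = 1.2 * 23^0.5 = 1.2 * 4.795832

5.7550 L/h


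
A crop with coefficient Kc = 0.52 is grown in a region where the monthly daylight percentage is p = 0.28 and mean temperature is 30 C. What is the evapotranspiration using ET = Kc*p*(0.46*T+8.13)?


ET = Kc * p * (0.46*T + 8.13)
ET = 0.52 * 0.28 * (0.46*30 + 8.13)
ET = 0.52 * 0.28 * 21.9300

3.1930 mm/day


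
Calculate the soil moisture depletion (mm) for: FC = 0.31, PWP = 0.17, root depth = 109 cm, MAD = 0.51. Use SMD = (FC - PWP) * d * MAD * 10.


SMD = (FC - PWP) * d * MAD * 10
SMD = (0.31 - 0.17) * 109 * 0.51 * 10
SMD = 0.1400 * 109 * 0.51 * 10

77.8260 mm


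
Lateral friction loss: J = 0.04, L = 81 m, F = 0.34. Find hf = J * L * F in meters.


hf = J * L * F = 0.04 * 81 * 0.34 = 1.1016 m

1.1016 m


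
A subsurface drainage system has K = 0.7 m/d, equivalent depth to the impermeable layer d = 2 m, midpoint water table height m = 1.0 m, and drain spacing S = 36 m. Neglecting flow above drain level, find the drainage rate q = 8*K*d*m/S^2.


q = 8*K*d*m/S^2
q = 8*0.7*2*1.0/36^2
q = 11.2000 / 1296

0.0086 m/d


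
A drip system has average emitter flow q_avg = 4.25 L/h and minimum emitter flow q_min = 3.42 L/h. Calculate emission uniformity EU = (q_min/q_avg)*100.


EU = (q_min/q_avg)*100 = (3.42/4.25)*100 = 80.4706%

80.4706 %


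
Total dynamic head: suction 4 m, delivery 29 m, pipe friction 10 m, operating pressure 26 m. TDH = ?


TDH = Hs + Hd + hf + Hp = 4 + 29 + 10 + 26 = 69

69 m


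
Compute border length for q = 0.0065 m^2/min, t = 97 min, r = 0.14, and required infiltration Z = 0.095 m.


L = q*t/((1+r)*Z)
L = 0.0065*97/((1+0.14)*0.095)
L = 0.6305/0.1083

5.8218 m


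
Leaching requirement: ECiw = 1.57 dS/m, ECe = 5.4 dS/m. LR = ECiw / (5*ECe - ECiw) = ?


LR = ECiw / (5*ECe - ECiw)
LR = 1.57 / (5*5.4 - 1.57)
LR = 1.57 / 25.4300

0.0617


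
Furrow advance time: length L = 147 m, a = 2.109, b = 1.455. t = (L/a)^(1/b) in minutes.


t = (L/a)^(1/b)
t = (147/2.109)^(1/1.455)
t = 69.701280^(1/1.455)

18.4855 min


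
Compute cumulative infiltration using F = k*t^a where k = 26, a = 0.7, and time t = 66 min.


F = k * t^a = 26 * 66^0.7
F = 26 * 18.779359

488.2633 mm


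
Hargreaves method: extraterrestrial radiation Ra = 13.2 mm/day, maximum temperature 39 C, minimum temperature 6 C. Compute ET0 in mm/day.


Tmean = (Tmax + Tmin)/2 = (39 + 6)/2 = 22.5
ET0 = 0.0023 * 13.2 * (22.5 + 17.8) * sqrt(39 - 6)
ET0 = 0.0023 * 13.2 * 40.3 * 5.744563

7.0285 mm/day


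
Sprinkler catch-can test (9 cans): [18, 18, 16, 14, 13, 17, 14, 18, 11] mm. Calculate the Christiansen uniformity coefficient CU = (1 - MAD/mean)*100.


mean = 15.444444 mm
MAD = 2.172840 mm
CU = (1 - 2.172840/15.444444)*100

85.9313 %


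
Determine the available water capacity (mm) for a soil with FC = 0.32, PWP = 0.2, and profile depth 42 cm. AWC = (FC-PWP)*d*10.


AWC = (FC - PWP) * d * 10
AWC = (0.32 - 0.2) * 42 * 10
AWC = 0.1200 * 42 * 10

50.4000 mm


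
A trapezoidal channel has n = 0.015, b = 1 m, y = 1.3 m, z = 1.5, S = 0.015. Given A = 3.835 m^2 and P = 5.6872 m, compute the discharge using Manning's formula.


R = A/P = 3.835/5.6872 = 0.674321
Q = (1/0.015) * 3.835 * 0.674321^(2/3) * 0.015^0.5

24.0786 m^3/s


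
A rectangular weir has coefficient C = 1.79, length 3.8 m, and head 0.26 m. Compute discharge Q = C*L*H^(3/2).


Q = C * L * H^(3/2) = 1.79 * 3.8 * 0.26^1.5 = 1.79 * 3.8 * 0.132575

0.9018 m^3/s


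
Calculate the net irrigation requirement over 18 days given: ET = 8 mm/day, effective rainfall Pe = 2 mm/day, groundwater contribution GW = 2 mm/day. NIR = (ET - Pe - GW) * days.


Daily deficit = ET - Pe - GW = 8 - 2 - 2 = 4 mm/day
NIR = 4 * 18 = 72 mm

72.0000 mm


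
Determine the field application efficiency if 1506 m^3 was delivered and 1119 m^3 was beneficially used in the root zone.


Ea = V_root / V_field * 100 = 1119 / 1506 * 100 = 74.3028%

74.3028 %


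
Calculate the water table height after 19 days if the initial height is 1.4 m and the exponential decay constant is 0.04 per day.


m = m0 * exp(-k*t)
m = 1.4 * exp(-0.04 * 19)
m = 1.4 * exp(-0.7600)

0.6547 m


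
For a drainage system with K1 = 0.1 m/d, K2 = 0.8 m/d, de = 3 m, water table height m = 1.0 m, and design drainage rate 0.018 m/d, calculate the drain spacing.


S^2 = 8*K2*de*m/q + 4*K1*m^2/q
S^2 = 8*0.8*3*1.0/0.018 + 4*0.1*1.0^2/0.018
S = sqrt(1088.8889)

32.9983 m


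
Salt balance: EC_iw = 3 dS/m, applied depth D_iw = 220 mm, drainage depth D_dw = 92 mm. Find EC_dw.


EC_dw = EC_iw * D_iw / D_dw
EC_dw = 3 * 220 / 92
EC_dw = 660 / 92

7.1739 dS/m


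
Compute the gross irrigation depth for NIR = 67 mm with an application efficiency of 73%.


Ea = 73% = 0.73
GID = NIR / Ea = 67 / 0.73 = 91.7808 mm

91.7808 mm


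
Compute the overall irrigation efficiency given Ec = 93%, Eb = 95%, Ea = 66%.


Ec = 0.93, Eb = 0.95, Ea = 0.66
E = 0.93 * 0.95 * 0.66 * 100 = 58.3110%

58.3110 %


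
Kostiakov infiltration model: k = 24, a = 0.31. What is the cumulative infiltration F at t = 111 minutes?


F = k * t^a = 24 * 111^0.31
F = 24 * 4.305763

103.3383 mm


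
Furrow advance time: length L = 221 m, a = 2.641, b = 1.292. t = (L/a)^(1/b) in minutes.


t = (L/a)^(1/b)
t = (221/2.641)^(1/1.292)
t = 83.680424^(1/1.292)

30.7680 min


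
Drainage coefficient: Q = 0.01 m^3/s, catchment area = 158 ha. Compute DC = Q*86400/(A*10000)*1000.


DC = Q * 86400 / (A * 10000) * 1000
DC = 0.01 * 86400 / (158 * 10000) * 1000
DC = 864000.0000 / 1580000

0.5468 mm/day


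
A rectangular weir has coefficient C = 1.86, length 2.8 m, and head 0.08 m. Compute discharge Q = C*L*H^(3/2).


Q = C * L * H^(3/2) = 1.86 * 2.8 * 0.08^1.5 = 1.86 * 2.8 * 0.022627

0.1178 m^3/s


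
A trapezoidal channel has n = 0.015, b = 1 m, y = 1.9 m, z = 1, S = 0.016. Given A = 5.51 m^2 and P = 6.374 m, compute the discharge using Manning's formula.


R = A/P = 5.51/6.374 = 0.864449
Q = (1/0.015) * 5.51 * 0.864449^(2/3) * 0.016^0.5

42.1645 m^3/s


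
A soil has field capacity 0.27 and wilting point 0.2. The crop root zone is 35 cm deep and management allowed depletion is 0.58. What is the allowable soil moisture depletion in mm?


SMD = (FC - PWP) * d * MAD * 10
SMD = (0.27 - 0.2) * 35 * 0.58 * 10
SMD = 0.0700 * 35 * 0.58 * 10

14.2100 mm


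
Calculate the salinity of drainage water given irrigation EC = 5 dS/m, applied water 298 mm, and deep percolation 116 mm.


EC_dw = EC_iw * D_iw / D_dw
EC_dw = 5 * 298 / 116
EC_dw = 1490 / 116

12.8448 dS/m


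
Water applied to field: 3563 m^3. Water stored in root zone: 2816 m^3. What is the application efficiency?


Ea = V_root / V_field * 100 = 2816 / 3563 * 100 = 79.0345%

79.0345 %


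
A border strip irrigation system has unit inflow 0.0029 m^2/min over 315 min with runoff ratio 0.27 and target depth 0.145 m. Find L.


L = q*t/((1+r)*Z)
L = 0.0029*315/((1+0.27)*0.145)
L = 0.9135/0.18415

4.9606 m


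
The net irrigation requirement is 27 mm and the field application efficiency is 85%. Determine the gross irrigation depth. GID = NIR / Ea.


Ea = 85% = 0.85
GID = NIR / Ea = 27 / 0.85 = 31.7647 mm

31.7647 mm


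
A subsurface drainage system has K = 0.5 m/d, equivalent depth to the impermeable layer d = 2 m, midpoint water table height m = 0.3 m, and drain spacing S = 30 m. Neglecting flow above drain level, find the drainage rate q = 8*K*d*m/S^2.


q = 8*K*d*m/S^2
q = 8*0.5*2*0.3/30^2
q = 2.4000 / 900

0.0027 m/d


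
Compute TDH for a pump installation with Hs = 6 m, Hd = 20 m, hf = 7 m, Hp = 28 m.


TDH = Hs + Hd + hf + Hp = 6 + 20 + 7 + 28 = 61

61 m


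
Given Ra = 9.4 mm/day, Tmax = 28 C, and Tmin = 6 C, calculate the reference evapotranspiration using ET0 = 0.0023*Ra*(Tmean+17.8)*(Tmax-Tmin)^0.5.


Tmean = (Tmax + Tmin)/2 = (28 + 6)/2 = 17.0
ET0 = 0.0023 * 9.4 * (17.0 + 17.8) * sqrt(28 - 6)
ET0 = 0.0023 * 9.4 * 34.8 * 4.690416

3.5290 mm/day


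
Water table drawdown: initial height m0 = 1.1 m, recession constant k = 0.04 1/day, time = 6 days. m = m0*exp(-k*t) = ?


m = m0 * exp(-k*t)
m = 1.1 * exp(-0.04 * 6)
m = 1.1 * exp(-0.2400)

0.8653 m


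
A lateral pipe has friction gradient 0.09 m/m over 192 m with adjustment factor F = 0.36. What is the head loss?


hf = J * L * F = 0.09 * 192 * 0.36 = 6.2208 m

6.2208 m


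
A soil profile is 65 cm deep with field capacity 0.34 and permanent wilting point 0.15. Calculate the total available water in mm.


AWC = (FC - PWP) * d * 10
AWC = (0.34 - 0.15) * 65 * 10
AWC = 0.1900 * 65 * 10

123.5000 mm


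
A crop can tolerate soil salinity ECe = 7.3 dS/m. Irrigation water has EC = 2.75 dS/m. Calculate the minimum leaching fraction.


LR = ECiw / (5*ECe - ECiw)
LR = 2.75 / (5*7.3 - 2.75)
LR = 2.75 / 33.7500

0.0815


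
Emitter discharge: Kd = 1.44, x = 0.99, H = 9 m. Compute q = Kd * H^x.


q = Kd * H^x = 1.44 * 9^0.99 = 1.44 * 8.804406

12.6783 L/h


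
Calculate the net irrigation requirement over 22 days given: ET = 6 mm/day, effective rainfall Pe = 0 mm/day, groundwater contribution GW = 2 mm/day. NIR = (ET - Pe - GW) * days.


Daily deficit = ET - Pe - GW = 6 - 0 - 2 = 4 mm/day
NIR = 4 * 22 = 88 mm

88.0000 mm


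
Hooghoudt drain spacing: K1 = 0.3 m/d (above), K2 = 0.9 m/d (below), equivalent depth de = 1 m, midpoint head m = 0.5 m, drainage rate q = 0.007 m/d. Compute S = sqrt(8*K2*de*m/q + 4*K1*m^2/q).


S^2 = 8*K2*de*m/q + 4*K1*m^2/q
S^2 = 8*0.9*1*0.5/0.007 + 4*0.3*0.5^2/0.007
S = sqrt(557.1429)

23.6039 m


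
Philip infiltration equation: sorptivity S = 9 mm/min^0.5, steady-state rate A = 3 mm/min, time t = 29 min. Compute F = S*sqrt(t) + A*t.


F = S*sqrt(t) + A*t
F = 9*sqrt(29) + 3*29
F = 9*5.385165 + 87

135.4665 mm


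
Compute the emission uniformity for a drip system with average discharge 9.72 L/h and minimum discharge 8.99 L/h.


EU = (q_min/q_avg)*100 = (8.99/9.72)*100 = 92.4897%

92.4897 %


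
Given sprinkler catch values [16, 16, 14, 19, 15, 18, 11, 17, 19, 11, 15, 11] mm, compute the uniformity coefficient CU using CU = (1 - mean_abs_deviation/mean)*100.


mean = 15.166667 mm
MAD = 2.333333 mm
CU = (1 - 2.333333/15.166667)*100

84.6154 %


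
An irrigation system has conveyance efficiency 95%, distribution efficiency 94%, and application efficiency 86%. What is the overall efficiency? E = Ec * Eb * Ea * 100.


Ec = 0.95, Eb = 0.94, Ea = 0.86
E = 0.95 * 0.94 * 0.86 * 100 = 76.7980%

76.7980 %


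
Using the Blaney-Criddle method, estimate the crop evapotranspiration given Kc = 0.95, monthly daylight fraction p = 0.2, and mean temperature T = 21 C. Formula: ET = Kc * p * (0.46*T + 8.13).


ET = Kc * p * (0.46*T + 8.13)
ET = 0.95 * 0.2 * (0.46*21 + 8.13)
ET = 0.95 * 0.2 * 17.7900

3.3801 mm/day


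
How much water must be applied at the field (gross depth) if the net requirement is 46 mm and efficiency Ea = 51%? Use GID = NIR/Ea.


Ea = 51% = 0.51
GID = NIR / Ea = 46 / 0.51 = 90.1961 mm

90.1961 mm


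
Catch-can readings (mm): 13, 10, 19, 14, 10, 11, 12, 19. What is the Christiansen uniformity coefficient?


mean = 13.500000 mm
MAD = 2.875000 mm
CU = (1 - 2.875000/13.500000)*100

78.7037 %


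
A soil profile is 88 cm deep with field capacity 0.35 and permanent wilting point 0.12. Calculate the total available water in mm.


AWC = (FC - PWP) * d * 10
AWC = (0.35 - 0.12) * 88 * 10
AWC = 0.2300 * 88 * 10

202.4000 mm


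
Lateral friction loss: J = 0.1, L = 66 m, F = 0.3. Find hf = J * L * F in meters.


hf = J * L * F = 0.1 * 66 * 0.3 = 1.9800 m

1.9800 m


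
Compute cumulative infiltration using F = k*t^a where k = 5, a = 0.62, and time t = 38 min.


F = k * t^a = 5 * 38^0.62
F = 5 * 9.538187

47.6909 mm


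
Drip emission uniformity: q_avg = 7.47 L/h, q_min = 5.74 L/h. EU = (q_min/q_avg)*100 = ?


EU = (q_min/q_avg)*100 = (5.74/7.47)*100 = 76.8407%

76.8407 %


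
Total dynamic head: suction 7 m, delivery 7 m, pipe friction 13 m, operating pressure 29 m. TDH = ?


TDH = Hs + Hd + hf + Hp = 7 + 7 + 13 + 29 = 56

56 m


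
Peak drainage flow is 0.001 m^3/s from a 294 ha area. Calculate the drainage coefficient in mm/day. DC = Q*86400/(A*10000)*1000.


DC = Q * 86400 / (A * 10000) * 1000
DC = 0.001 * 86400 / (294 * 10000) * 1000
DC = 86400.0000 / 2940000

0.0294 mm/day


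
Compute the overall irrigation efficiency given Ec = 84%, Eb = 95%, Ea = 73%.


Ec = 0.84, Eb = 0.95, Ea = 0.73
E = 0.84 * 0.95 * 0.73 * 100 = 58.2540%

58.2540 %


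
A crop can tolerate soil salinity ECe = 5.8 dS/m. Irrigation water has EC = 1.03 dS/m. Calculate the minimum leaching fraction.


LR = ECiw / (5*ECe - ECiw)
LR = 1.03 / (5*5.8 - 1.03)
LR = 1.03 / 27.9700

0.0368


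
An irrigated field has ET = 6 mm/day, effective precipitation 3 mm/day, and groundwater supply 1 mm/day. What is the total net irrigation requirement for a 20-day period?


Daily deficit = ET - Pe - GW = 6 - 3 - 1 = 2 mm/day
NIR = 2 * 20 = 40 mm

40.0000 mm


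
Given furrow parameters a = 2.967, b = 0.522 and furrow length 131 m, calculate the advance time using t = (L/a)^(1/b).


t = (L/a)^(1/b)
t = (131/2.967)^(1/0.522)
t = 44.152342^(1/0.522)

1416.6168 min


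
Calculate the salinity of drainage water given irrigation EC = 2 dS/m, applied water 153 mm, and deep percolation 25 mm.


EC_dw = EC_iw * D_iw / D_dw
EC_dw = 2 * 153 / 25
EC_dw = 306 / 25

12.2400 dS/m


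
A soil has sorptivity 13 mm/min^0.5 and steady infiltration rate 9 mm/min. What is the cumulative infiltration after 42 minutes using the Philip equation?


F = S*sqrt(t) + A*t
F = 13*sqrt(42) + 9*42
F = 13*6.480741 + 378

462.2496 mm


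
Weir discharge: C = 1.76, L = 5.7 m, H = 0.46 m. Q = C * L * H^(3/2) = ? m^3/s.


Q = C * L * H^(3/2) = 1.76 * 5.7 * 0.46^1.5 = 1.76 * 5.7 * 0.311987

3.1299 m^3/s


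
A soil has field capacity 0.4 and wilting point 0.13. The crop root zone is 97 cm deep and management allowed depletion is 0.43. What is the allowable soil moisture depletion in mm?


SMD = (FC - PWP) * d * MAD * 10
SMD = (0.4 - 0.13) * 97 * 0.43 * 10
SMD = 0.2700 * 97 * 0.43 * 10

112.6170 mm


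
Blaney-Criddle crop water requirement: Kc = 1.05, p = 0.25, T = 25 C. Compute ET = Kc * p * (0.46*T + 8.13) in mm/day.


ET = Kc * p * (0.46*T + 8.13)
ET = 1.05 * 0.25 * (0.46*25 + 8.13)
ET = 1.05 * 0.25 * 19.6300

5.1529 mm/day


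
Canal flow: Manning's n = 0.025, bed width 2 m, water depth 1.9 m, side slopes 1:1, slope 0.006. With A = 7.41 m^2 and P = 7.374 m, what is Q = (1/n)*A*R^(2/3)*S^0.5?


R = A/P = 7.41/7.374 = 1.004882
Q = (1/0.025) * 7.41 * 1.004882^(2/3) * 0.006^0.5

23.0337 m^3/s


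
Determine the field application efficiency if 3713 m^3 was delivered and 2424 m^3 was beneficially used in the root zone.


Ea = V_root / V_field * 100 = 2424 / 3713 * 100 = 65.2841%

65.2841 %


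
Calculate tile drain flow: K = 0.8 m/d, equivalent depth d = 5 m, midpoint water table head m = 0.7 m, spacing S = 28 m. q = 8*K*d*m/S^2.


q = 8*K*d*m/S^2
q = 8*0.8*5*0.7/28^2
q = 22.4000 / 784

0.0286 m/d


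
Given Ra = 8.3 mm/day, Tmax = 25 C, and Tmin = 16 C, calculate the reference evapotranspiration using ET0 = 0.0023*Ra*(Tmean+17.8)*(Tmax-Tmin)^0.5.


Tmean = (Tmax + Tmin)/2 = (25 + 16)/2 = 20.5
ET0 = 0.0023 * 8.3 * (20.5 + 17.8) * sqrt(25 - 16)
ET0 = 0.0023 * 8.3 * 38.3 * 3.000000

2.1934 mm/day


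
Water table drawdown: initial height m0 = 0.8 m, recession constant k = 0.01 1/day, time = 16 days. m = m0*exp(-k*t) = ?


m = m0 * exp(-k*t)
m = 0.8 * exp(-0.01 * 16)
m = 0.8 * exp(-0.1600)

0.6817 m


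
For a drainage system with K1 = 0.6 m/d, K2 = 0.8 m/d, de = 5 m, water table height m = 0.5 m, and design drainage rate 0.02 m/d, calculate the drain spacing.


S^2 = 8*K2*de*m/q + 4*K1*m^2/q
S^2 = 8*0.8*5*0.5/0.02 + 4*0.6*0.5^2/0.02
S = sqrt(830.0000)

28.8097 m


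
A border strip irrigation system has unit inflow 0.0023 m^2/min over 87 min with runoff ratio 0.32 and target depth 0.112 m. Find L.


L = q*t/((1+r)*Z)
L = 0.0023*87/((1+0.32)*0.112)
L = 0.2001/0.14784

1.3535 m


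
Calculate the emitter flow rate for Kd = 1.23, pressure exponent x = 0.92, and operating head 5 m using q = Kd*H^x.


q = Kd * H^x = 1.23 * 5^0.92 = 1.23 * 4.395947

5.4070 L/h


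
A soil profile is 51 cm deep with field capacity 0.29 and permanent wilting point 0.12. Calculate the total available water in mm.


AWC = (FC - PWP) * d * 10
AWC = (0.29 - 0.12) * 51 * 10
AWC = 0.1700 * 51 * 10

86.7000 mm


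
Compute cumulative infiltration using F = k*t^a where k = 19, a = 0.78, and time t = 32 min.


F = k * t^a = 19 * 32^0.78
F = 19 * 14.928528

283.6420 mm


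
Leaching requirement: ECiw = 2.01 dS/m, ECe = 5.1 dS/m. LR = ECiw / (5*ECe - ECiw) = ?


LR = ECiw / (5*ECe - ECiw)
LR = 2.01 / (5*5.1 - 2.01)
LR = 2.01 / 23.4900

0.0856


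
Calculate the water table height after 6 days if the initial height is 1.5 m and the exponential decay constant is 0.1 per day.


m = m0 * exp(-k*t)
m = 1.5 * exp(-0.1 * 6)
m = 1.5 * exp(-0.6000)

0.8232 m


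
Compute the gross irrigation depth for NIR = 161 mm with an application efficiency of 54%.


Ea = 54% = 0.54
GID = NIR / Ea = 161 / 0.54 = 298.1481 mm

298.1481 mm


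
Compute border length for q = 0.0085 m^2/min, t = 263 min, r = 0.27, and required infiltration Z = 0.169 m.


L = q*t/((1+r)*Z)
L = 0.0085*263/((1+0.27)*0.169)
L = 2.2355/0.21463

10.4156 m


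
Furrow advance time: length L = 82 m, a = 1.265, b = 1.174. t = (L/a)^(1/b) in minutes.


t = (L/a)^(1/b)
t = (82/1.265)^(1/1.174)
t = 64.822134^(1/1.174)

34.9306 min


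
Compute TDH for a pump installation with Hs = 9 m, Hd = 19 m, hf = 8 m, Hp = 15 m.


TDH = Hs + Hd + hf + Hp = 9 + 19 + 8 + 15 = 51

51 m


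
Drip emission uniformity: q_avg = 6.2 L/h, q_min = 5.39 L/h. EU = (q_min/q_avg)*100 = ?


EU = (q_min/q_avg)*100 = (5.39/6.2)*100 = 86.9355%

86.9355 %


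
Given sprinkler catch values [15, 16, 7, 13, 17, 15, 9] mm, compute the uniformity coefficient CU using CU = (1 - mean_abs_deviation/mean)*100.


mean = 13.142857 mm
MAD = 2.979592 mm
CU = (1 - 2.979592/13.142857)*100

77.3292 %


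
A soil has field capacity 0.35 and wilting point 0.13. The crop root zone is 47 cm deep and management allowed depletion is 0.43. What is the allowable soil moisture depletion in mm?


SMD = (FC - PWP) * d * MAD * 10
SMD = (0.35 - 0.13) * 47 * 0.43 * 10
SMD = 0.2200 * 47 * 0.43 * 10

44.4620 mm


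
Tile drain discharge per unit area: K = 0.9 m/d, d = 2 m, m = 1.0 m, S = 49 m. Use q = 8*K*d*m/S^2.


q = 8*K*d*m/S^2
q = 8*0.9*2*1.0/49^2
q = 14.4000 / 2401

0.0060 m/d


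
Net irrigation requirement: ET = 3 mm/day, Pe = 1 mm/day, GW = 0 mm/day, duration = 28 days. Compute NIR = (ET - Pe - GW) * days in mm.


Daily deficit = ET - Pe - GW = 3 - 1 - 0 = 2 mm/day
NIR = 2 * 28 = 56 mm

56.0000 mm


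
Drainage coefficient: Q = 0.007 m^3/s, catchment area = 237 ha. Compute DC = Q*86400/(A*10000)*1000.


DC = Q * 86400 / (A * 10000) * 1000
DC = 0.007 * 86400 / (237 * 10000) * 1000
DC = 604800.0000 / 2370000

0.2552 mm/day


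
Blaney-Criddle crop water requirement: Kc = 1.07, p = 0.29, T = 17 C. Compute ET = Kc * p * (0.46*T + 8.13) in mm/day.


ET = Kc * p * (0.46*T + 8.13)
ET = 1.07 * 0.29 * (0.46*17 + 8.13)
ET = 1.07 * 0.29 * 15.9500

4.9493 mm/day


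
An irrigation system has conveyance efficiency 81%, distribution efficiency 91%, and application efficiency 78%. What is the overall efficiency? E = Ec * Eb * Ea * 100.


Ec = 0.81, Eb = 0.91, Ea = 0.78
E = 0.81 * 0.91 * 0.78 * 100 = 57.4938%

57.4938 %


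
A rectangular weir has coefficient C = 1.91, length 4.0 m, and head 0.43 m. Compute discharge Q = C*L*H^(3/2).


Q = C * L * H^(3/2) = 1.91 * 4.0 * 0.43^1.5 = 1.91 * 4.0 * 0.281970

2.1543 m^3/s


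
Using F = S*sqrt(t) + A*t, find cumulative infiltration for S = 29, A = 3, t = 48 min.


F = S*sqrt(t) + A*t
F = 29*sqrt(48) + 3*48
F = 29*6.928203 + 144

344.9179 mm


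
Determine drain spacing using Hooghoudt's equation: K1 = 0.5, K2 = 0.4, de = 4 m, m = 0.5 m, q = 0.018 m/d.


S^2 = 8*K2*de*m/q + 4*K1*m^2/q
S^2 = 8*0.4*4*0.5/0.018 + 4*0.5*0.5^2/0.018
S = sqrt(383.3333)

19.5789 m


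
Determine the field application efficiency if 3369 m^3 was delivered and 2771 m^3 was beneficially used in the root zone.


Ea = V_root / V_field * 100 = 2771 / 3369 * 100 = 82.2499%

82.2499 %


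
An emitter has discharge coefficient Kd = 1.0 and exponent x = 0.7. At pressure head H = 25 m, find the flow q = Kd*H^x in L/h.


q = Kd * H^x = 1.0 * 25^0.7 = 1.0 * 9.518270

9.5183 L/h


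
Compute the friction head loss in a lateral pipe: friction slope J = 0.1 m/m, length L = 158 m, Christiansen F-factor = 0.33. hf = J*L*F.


hf = J * L * F = 0.1 * 158 * 0.33 = 5.2140 m

5.2140 m


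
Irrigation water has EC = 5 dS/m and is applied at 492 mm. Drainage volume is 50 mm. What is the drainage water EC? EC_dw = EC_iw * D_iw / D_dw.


EC_dw = EC_iw * D_iw / D_dw
EC_dw = 5 * 492 / 50
EC_dw = 2460 / 50

49.2000 dS/m


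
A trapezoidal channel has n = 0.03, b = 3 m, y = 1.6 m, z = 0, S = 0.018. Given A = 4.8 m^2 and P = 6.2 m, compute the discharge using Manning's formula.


R = A/P = 4.8/6.2 = 0.774194
Q = (1/0.03) * 4.8 * 0.774194^(2/3) * 0.018^0.5

18.0991 m^3/s


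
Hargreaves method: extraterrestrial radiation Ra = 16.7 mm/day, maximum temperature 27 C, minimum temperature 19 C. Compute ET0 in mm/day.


Tmean = (Tmax + Tmin)/2 = (27 + 19)/2 = 23.0
ET0 = 0.0023 * 16.7 * (23.0 + 17.8) * sqrt(27 - 19)
ET0 = 0.0023 * 16.7 * 40.8 * 2.828427

4.4325 mm/day


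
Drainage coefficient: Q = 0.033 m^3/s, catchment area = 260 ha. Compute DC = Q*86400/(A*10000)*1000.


DC = Q * 86400 / (A * 10000) * 1000
DC = 0.033 * 86400 / (260 * 10000) * 1000
DC = 2851200.0000 / 2600000

1.0966 mm/day


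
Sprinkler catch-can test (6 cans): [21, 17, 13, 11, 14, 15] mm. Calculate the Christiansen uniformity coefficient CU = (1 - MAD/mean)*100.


mean = 15.166667 mm
MAD = 2.555556 mm
CU = (1 - 2.555556/15.166667)*100

83.1502 %


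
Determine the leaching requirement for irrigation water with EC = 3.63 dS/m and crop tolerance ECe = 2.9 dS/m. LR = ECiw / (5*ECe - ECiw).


LR = ECiw / (5*ECe - ECiw)
LR = 3.63 / (5*2.9 - 3.63)
LR = 3.63 / 10.8700

0.3339


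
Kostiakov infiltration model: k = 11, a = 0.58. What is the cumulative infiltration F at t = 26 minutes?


F = k * t^a = 11 * 26^0.58
F = 11 * 6.617357

72.7909 mm


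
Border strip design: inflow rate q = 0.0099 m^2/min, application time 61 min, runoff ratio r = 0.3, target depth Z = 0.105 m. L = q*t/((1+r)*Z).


L = q*t/((1+r)*Z)
L = 0.0099*61/((1+0.3)*0.105)
L = 0.6039/0.1365

4.4242 m


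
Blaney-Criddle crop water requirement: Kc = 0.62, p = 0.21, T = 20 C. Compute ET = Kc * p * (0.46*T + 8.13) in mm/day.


ET = Kc * p * (0.46*T + 8.13)
ET = 0.62 * 0.21 * (0.46*20 + 8.13)
ET = 0.62 * 0.21 * 17.3300

2.2564 mm/day


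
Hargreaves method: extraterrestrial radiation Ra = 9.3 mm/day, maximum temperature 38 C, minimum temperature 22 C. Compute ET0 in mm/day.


Tmean = (Tmax + Tmin)/2 = (38 + 22)/2 = 30.0
ET0 = 0.0023 * 9.3 * (30.0 + 17.8) * sqrt(38 - 22)
ET0 = 0.0023 * 9.3 * 47.8 * 4.000000

4.0898 mm/day


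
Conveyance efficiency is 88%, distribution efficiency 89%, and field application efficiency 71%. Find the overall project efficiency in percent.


Ec = 0.88, Eb = 0.89, Ea = 0.71
E = 0.88 * 0.89 * 0.71 * 100 = 55.6072%

55.6072 %


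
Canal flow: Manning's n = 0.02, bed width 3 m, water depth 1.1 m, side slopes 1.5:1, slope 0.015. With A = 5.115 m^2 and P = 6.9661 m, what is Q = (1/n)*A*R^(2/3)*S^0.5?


R = A/P = 5.115/6.9661 = 0.734270
Q = (1/0.02) * 5.115 * 0.734270^(2/3) * 0.015^0.5

25.4936 m^3/s


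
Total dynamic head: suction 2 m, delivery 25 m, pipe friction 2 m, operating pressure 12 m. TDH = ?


TDH = Hs + Hd + hf + Hp = 2 + 25 + 2 + 12 = 41

41 m


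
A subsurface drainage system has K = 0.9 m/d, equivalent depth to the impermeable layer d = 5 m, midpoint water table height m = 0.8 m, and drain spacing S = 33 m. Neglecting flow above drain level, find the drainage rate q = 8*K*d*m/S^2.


q = 8*K*d*m/S^2
q = 8*0.9*5*0.8/33^2
q = 28.8000 / 1089

0.0264 m/d


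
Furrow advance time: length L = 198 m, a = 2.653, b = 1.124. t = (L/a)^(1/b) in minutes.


t = (L/a)^(1/b)
t = (198/2.653)^(1/1.124)
t = 74.632492^(1/1.124)

46.3774 min


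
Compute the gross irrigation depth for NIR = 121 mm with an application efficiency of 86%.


Ea = 86% = 0.86
GID = NIR / Ea = 121 / 0.86 = 140.6977 mm

140.6977 mm


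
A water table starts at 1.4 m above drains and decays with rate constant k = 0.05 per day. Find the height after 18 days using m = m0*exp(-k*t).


m = m0 * exp(-k*t)
m = 1.4 * exp(-0.05 * 18)
m = 1.4 * exp(-0.9000)

0.5692 m


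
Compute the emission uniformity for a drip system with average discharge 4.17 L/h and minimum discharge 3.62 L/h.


EU = (q_min/q_avg)*100 = (3.62/4.17)*100 = 86.8106%

86.8106 %


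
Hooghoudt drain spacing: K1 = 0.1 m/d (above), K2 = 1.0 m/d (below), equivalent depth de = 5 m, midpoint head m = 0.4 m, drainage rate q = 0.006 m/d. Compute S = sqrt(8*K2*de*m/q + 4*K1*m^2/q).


S^2 = 8*K2*de*m/q + 4*K1*m^2/q
S^2 = 8*1.0*5*0.4/0.006 + 4*0.1*0.4^2/0.006
S = sqrt(2677.3333)

51.7430 m


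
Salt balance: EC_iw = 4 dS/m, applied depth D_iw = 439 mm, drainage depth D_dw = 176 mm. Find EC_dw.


EC_dw = EC_iw * D_iw / D_dw
EC_dw = 4 * 439 / 176
EC_dw = 1756 / 176

9.9773 dS/m


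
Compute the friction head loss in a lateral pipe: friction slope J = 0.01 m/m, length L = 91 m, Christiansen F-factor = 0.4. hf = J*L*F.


hf = J * L * F = 0.01 * 91 * 0.4 = 0.3640 m

0.3640 m


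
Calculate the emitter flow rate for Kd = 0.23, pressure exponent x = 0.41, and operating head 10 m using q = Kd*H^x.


q = Kd * H^x = 0.23 * 10^0.41 = 0.23 * 2.570396

0.5912 L/h


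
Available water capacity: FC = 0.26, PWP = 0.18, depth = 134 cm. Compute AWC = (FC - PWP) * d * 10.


AWC = (FC - PWP) * d * 10
AWC = (0.26 - 0.18) * 134 * 10
AWC = 0.0800 * 134 * 10

107.2000 mm


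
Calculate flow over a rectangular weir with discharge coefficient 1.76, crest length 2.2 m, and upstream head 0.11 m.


Q = C * L * H^(3/2) = 1.76 * 2.2 * 0.11^1.5 = 1.76 * 2.2 * 0.036483

0.1413 m^3/s


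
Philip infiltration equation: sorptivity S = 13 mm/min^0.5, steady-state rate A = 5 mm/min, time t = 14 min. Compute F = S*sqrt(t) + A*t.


F = S*sqrt(t) + A*t
F = 13*sqrt(14) + 5*14
F = 13*3.741657 + 70

118.6415 mm


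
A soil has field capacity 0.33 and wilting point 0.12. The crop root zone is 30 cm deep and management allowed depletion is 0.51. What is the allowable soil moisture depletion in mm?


SMD = (FC - PWP) * d * MAD * 10
SMD = (0.33 - 0.12) * 30 * 0.51 * 10
SMD = 0.2100 * 30 * 0.51 * 10

32.1300 mm


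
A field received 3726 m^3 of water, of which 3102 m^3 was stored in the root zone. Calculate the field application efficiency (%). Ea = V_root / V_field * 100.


Ea = V_root / V_field * 100 = 3102 / 3726 * 100 = 83.2528%

83.2528 %


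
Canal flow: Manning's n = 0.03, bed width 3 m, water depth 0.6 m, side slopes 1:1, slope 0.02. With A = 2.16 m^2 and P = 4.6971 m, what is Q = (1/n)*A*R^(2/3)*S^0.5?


R = A/P = 2.16/4.6971 = 0.459858
Q = (1/0.03) * 2.16 * 0.459858^(2/3) * 0.02^0.5

6.0664 m^3/s


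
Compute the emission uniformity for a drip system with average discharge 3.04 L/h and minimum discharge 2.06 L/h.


EU = (q_min/q_avg)*100 = (2.06/3.04)*100 = 67.7632%

67.7632 %


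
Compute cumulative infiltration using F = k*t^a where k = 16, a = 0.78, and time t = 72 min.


F = k * t^a = 16 * 72^0.78
F = 16 * 28.100843

449.6135 mm


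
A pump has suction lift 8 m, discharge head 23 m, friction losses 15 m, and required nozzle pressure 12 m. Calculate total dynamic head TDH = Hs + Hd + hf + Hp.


TDH = Hs + Hd + hf + Hp = 8 + 23 + 15 + 12 = 58

58 m


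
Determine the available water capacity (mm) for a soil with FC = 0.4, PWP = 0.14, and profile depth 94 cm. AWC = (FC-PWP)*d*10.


AWC = (FC - PWP) * d * 10
AWC = (0.4 - 0.14) * 94 * 10
AWC = 0.2600 * 94 * 10

244.4000 mm


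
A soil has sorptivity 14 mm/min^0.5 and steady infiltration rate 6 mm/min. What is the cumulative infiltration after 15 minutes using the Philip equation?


F = S*sqrt(t) + A*t
F = 14*sqrt(15) + 6*15
F = 14*3.872983 + 90

144.2218 mm


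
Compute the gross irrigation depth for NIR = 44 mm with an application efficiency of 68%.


Ea = 68% = 0.68
GID = NIR / Ea = 44 / 0.68 = 64.7059 mm

64.7059 mm


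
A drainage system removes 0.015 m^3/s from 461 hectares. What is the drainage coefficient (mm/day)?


DC = Q * 86400 / (A * 10000) * 1000
DC = 0.015 * 86400 / (461 * 10000) * 1000
DC = 1296000.0000 / 4610000

0.2811 mm/day


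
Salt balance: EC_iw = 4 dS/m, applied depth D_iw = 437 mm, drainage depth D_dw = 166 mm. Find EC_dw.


EC_dw = EC_iw * D_iw / D_dw
EC_dw = 4 * 437 / 166
EC_dw = 1748 / 166

10.5301 dS/m


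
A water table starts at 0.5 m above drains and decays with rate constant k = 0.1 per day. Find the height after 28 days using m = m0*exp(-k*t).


m = m0 * exp(-k*t)
m = 0.5 * exp(-0.1 * 28)
m = 0.5 * exp(-2.8000)

0.0304 m
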